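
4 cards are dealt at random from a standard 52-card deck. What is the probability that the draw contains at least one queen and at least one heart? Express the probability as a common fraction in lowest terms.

There are C(52,4) = 270725 possible draws.
By inclusion-exclusion on the complements, draws missing all queens or all hearts: C(48,4) + C(39,4) − C(36,4) = 194580 + 82251 − 58905 = 217926.
So draws with at least one of each: 270725 − 217926 = 52799, probability 52799/270725.

52799/270725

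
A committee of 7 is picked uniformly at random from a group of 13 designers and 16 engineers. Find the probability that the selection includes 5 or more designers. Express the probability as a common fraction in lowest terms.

1177/10005

Total selections: C(29,7) = 1560780.
Favorable selections (5 or more designers): C(13,5)·C(16,2) + C(13,6)·C(16,1) + C(13,7)·C(16,0) = 154440 + 27456 + 1716 = 183612.
Probability = 183612/1560780 = 1177/10005.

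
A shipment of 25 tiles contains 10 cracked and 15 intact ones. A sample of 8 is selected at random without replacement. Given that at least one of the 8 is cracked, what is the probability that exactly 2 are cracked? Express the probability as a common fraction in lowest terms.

Work in counts. Selections with at least one cracked: C(25,8) − C(15,8) = 1081575 − 6435 = 1075140.
Of those, selections where exactly 2 are cracked: C(10,2)·C(15,6) = 45·5005 = 225225.
Conditional probability = 225225/1075140 = 455/2172.

455/2172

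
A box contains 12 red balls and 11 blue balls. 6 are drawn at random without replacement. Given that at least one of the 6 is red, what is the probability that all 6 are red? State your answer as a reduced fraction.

Work in counts. Selections with at least one red: C(23,6) − C(11,6) = 100947 − 462 = 100485.
Of those, selections where all 6 are red: C(12,6) = 924.
Conditional probability = 924/100485 = 4/435.

4/435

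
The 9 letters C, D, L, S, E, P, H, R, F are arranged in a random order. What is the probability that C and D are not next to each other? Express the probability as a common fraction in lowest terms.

There are 9! = 362880 arrangements.
Arrangements with C and D adjacent: 2·8! = 80640.
So not adjacent: 362880 − 80640 = 282240, probability 282240/362880 = 7/9.

7/9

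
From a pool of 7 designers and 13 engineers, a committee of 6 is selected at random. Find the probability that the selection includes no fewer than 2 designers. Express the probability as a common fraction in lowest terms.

1869/2584

There are C(20,6) = 38760 ways to choose the 6.
Favorable selections (no fewer than 2 designers): C(7,2)·C(13,4) + C(7,3)·C(13,3) + C(7,4)·C(13,2) + C(7,5)·C(13,1) + C(7,6)·C(13,0) = 15015 + 10010 + 2730 + 273 + 7 = 28035.
Probability = 28035/38760 = 1869/2584.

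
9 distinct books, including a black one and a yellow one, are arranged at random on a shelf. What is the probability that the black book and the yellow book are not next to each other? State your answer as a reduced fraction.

There are 9! = 362880 arrangements.
Arrangements with the black book and the yellow book adjacent: 2·8! = 80640.
So not adjacent: 362880 − 80640 = 282240, probability 282240/362880 = 7/9.

7/9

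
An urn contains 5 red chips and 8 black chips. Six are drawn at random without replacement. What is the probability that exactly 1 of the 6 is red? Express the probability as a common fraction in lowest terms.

70/429

The sample space is all 6-subsets of the 13: C(13,6) = 1716.
Selections with exactly 1 red: choose 1 of the 5 red and 5 of the 8 black, C(5,1)·C(8,5) = 5·56 = 280.
Probability = 280/1716 = 70/429.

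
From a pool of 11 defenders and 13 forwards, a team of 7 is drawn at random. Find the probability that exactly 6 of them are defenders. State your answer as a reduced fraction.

Total number of selections: C(24,7) = 346104.
Selections with exactly 6 defenders: choose 6 of the 11 defenders and 1 of the 13 forwards, C(11,6)·C(13,1) = 462·13 = 6006.
Probability = 6006/346104 = 91/5244.

91/5244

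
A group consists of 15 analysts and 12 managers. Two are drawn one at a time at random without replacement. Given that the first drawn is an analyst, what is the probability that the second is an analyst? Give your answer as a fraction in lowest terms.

7/13

After removing one analyst, 26 remain: 14 analysts and 12 managers.
So the probability the next is an analyst is 14/26 = 7/13.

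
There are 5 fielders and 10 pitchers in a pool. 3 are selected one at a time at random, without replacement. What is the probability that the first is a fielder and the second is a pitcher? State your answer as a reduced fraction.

Multiply the conditional probabilities at each draw: 5/15 · 10/14 = 50/210 = 5/21.

5/21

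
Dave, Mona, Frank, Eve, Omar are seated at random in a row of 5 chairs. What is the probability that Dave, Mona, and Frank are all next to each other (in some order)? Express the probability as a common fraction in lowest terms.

3/10

There are 5! = 120 arrangements.
Treat the three as one block: 3! placements × 3! orders within the block = 6·6 = 36.
Probability = 36/120 = 3/10.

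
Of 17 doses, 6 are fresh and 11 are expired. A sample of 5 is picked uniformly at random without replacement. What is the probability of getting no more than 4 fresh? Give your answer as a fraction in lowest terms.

Total selections: C(17,5) = 6188.
The complement is exactly 5 fresh: C(6,5)·C(11,0) = 6.
Probability = 1 − 6/6188 = 6182/6188 = 3091/3094.

3091/3094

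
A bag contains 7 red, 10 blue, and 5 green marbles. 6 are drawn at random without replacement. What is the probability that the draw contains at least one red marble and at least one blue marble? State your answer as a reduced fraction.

There are C(22,6) = 74613 possible draws.
By inclusion-exclusion on the complements, draws missing all red or all blue: C(15,6) + C(12,6) − C(5,6) = 5005 + 924 − 0 = 5929.
So draws with at least one of each: 74613 − 5929 = 68684, probability 68684/74613 = 892/969.

892/969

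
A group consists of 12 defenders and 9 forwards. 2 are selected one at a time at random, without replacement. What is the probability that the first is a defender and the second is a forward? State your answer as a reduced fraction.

9/35

Multiply the conditional probabilities at each draw: 12/21 · 9/20 = 108/420 = 9/35.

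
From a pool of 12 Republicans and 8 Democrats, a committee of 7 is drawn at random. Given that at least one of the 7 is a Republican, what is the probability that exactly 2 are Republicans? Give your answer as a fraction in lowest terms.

Work in counts. Selections with at least one Republican: C(20,7) − C(8,7) = 77520 − 8 = 77512.
Of those, selections where exactly 2 are Republicans: C(12,2)·C(8,5) = 66·56 = 3696.
Conditional probability = 3696/77512 = 462/9689.

462/9689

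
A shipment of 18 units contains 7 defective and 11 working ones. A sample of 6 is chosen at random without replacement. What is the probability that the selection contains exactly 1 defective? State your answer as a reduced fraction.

There are C(18,6) = 18564 ways to choose 6 from 18.
Selections with exactly 1 defective: choose 1 of the 7 defective and 5 of the 11 working, C(7,1)·C(11,5) = 7·462 = 3234.
Probability = 3234/18564 = 77/442.

77/442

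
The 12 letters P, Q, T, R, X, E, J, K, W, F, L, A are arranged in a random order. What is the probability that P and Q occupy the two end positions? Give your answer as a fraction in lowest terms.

There are 12! = 479001600 arrangements.
Place P and Q at the ends in 2 ways, arrange the remaining 10 in 10! = 3628800 ways: 2·3628800 = 7257600.
Probability = 7257600/479001600 = 1/66.

1/66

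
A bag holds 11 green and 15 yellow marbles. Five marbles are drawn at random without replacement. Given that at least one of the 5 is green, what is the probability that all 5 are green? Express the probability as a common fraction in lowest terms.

42/5707

Work in counts. Selections with at least one green: C(26,5) − C(15,5) = 65780 − 3003 = 62777.
Of those, selections where all 5 are green: C(11,5) = 462.
Conditional probability = 462/62777 = 42/5707.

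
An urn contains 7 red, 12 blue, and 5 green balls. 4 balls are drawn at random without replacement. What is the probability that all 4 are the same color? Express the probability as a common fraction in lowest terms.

There are C(24,4) = 10626 ways to draw 4 balls.
All same color: C(7,4) + C(12,4) + C(5,4) = 35 + 495 + 5 = 535.
Probability = 535/10626.

535/10626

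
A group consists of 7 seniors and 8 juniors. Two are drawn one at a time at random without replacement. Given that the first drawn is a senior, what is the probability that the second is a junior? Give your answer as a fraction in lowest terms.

After removing one senior, 14 remain: 6 seniors and 8 juniors.
So the probability the next is a junior is 8/14 = 4/7.

4/7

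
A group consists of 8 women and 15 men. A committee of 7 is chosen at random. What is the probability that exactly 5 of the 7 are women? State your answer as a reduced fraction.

1960/81719

Total number of selections: C(23,7) = 245157.
Selections with exactly 5 women: choose 5 of the 8 women and 2 of the 15 men, C(8,5)·C(15,2) = 56·105 = 5880.
Probability = 5880/245157 = 1960/81719.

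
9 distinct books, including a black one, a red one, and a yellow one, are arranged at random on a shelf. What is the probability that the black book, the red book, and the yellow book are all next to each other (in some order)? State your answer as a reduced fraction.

There are 9! = 362880 arrangements.
Treat the three as one block: 7! placements × 3! orders within the block = 5040·6 = 30240.
Probability = 30240/362880 = 1/12.

1/12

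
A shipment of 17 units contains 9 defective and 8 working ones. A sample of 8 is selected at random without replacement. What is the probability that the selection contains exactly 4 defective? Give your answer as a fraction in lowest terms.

Total number of selections: C(17,8) = 24310.
Selections with exactly 4 defective: choose 4 of the 9 defective and 4 of the 8 working, C(9,4)·C(8,4) = 126·70 = 8820.
Probability = 8820/24310 = 882/2431.

882/2431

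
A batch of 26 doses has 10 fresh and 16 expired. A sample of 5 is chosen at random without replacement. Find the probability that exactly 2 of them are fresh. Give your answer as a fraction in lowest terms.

1260/3289

There are C(26,5) = 65780 ways to choose 5 from 26.
Selections with exactly 2 fresh: choose 2 of the 10 fresh and 3 of the 16 expired, C(10,2)·C(16,3) = 45·560 = 25200.
Probability = 25200/65780 = 1260/3289.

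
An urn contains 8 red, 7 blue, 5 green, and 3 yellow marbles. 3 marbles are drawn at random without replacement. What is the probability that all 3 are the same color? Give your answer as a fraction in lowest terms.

102/1771

There are C(23,3) = 1771 ways to draw 3 marbles.
All same color: C(8,3) + C(7,3) + C(5,3) + C(3,3) = 56 + 35 + 10 + 1 = 102.
Probability = 102/1771.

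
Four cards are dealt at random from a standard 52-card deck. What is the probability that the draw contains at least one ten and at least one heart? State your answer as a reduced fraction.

There are C(52,4) = 270725 possible draws.
By inclusion-exclusion on the complements, draws missing all tens or all hearts: C(48,4) + C(39,4) − C(36,4) = 194580 + 82251 − 58905 = 217926.
So draws with at least one of each: 270725 − 217926 = 52799, probability 52799/270725.

52799/270725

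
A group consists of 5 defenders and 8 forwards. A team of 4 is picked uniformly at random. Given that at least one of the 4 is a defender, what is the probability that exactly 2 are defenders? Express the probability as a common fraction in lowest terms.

56/129

Work in counts. Selections with at least one defender: C(13,4) − C(8,4) = 715 − 70 = 645.
Of those, selections where exactly 2 are defenders: C(5,2)·C(8,2) = 10·28 = 280.
Conditional probability = 280/645 = 56/129.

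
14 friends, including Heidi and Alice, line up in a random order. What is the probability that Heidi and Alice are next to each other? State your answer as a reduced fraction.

There are 14! = 87178291200 arrangements.
Treat Heidi and Alice as a block: 13! arrangements of the blocks × 2 orders within the block = 2·6227020800 = 12454041600.
Probability = 12454041600/87178291200 = 1/7.

1/7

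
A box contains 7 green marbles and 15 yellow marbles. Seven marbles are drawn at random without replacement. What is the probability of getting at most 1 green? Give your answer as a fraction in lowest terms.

1885/7752

Total selections: C(22,7) = 170544.
Favorable selections (at most 1 green): C(7,0)·C(15,7) + C(7,1)·C(15,6) = 6435 + 35035 = 41470.
Probability = 41470/170544 = 1885/7752.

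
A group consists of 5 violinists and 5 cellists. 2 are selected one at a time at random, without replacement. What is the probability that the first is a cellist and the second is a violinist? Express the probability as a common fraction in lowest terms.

Multiply the conditional probabilities at each draw: 5/10 · 5/9 = 25/90 = 5/18.

5/18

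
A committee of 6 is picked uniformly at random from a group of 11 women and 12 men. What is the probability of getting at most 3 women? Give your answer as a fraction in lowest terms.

2217/3059

Total selections: C(23,6) = 100947.
Count the complement (more than 3 women): C(11,4)·C(12,2) + C(11,5)·C(12,1) + C(11,6)·C(12,0) = 21780 + 5544 + 462 = 27786.
Probability = 1 − 27786/100947 = 73161/100947 = 2217/3059.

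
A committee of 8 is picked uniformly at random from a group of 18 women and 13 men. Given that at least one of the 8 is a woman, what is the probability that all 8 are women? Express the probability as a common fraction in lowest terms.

187/33707

Work in counts. Selections with at least one woman: C(31,8) − C(13,8) = 7888725 − 1287 = 7887438.
Of those, selections where all 8 are women: C(18,8) = 43758.
Conditional probability = 43758/7887438 = 187/33707.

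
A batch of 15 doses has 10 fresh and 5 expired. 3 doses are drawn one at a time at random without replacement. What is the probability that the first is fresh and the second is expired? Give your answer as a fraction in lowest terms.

5/21

Multiply the conditional probabilities at each draw: 10/15 · 5/14 = 50/210 = 5/21.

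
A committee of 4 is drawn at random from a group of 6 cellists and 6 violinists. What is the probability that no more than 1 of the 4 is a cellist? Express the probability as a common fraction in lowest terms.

3/11

There are C(12,4) = 495 ways to choose the 4.
Favorable selections (no more than 1 cellist): C(6,0)·C(6,4) + C(6,1)·C(6,3) = 15 + 120 = 135.
Probability = 135/495 = 3/11.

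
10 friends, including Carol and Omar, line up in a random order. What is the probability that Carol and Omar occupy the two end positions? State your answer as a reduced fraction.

There are 10! = 3628800 arrangements.
Place Carol and Omar at the ends in 2 ways, arrange the remaining 8 in 8! = 40320 ways: 2·40320 = 80640.
Probability = 80640/3628800 = 1/45.

1/45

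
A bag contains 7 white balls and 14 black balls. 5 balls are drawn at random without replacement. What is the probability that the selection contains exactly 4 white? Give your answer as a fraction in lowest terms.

The sample space is all 5-subsets of the 21: C(21,5) = 20349.
Selections with exactly 4 white: choose 4 of the 7 white and 1 of the 14 black, C(7,4)·C(14,1) = 35·14 = 490.
Probability = 490/20349 = 70/2907.

70/2907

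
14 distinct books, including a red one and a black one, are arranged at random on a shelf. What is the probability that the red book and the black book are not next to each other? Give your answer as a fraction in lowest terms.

6/7

There are 14! = 87178291200 arrangements.
Arrangements with the red book and the black book adjacent: 2·13! = 12454041600.
So not adjacent: 87178291200 − 12454041600 = 74724249600, probability 74724249600/87178291200 = 6/7.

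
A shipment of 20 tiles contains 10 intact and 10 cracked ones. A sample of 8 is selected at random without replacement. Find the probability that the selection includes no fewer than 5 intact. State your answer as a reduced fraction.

2729/8398

Total selections: C(20,8) = 125970.
Favorable selections (no fewer than 5 intact): C(10,5)·C(10,3) + C(10,6)·C(10,2) + C(10,7)·C(10,1) + C(10,8)·C(10,0) = 30240 + 9450 + 1200 + 45 = 40935.
Probability = 40935/125970 = 2729/8398.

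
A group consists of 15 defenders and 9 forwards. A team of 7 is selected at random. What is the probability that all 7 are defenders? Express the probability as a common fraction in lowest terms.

65/3496

There are C(24,7) = 346104 possible selections.
Selections with all defenders: C(15,7) = 6435.
Probability = 6435/346104 = 65/3496.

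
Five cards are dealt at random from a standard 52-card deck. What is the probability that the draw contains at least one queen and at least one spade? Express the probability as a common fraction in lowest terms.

229297/866320

There are C(52,5) = 2598960 possible draws.
By inclusion-exclusion on the complements, draws missing all queens or all spades: C(48,5) + C(39,5) − C(36,5) = 1712304 + 575757 − 376992 = 1911069.
So draws with at least one of each: 2598960 − 1911069 = 687891, probability 687891/2598960 = 229297/866320.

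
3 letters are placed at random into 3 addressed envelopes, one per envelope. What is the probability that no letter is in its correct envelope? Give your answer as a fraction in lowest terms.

1/3

There are 3! = 6 assignments.
By inclusion-exclusion, assignments with no fixed points: C(3,0)·3! − C(3,1)·2! + C(3,2)·1! − C(3,3)·0! = 2.
Probability = 2/6 = 1/3.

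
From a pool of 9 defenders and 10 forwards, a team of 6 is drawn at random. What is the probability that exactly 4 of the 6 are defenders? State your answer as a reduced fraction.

135/646

Total number of selections: C(19,6) = 27132.
Selections with exactly 4 defenders: choose 4 of the 9 defenders and 2 of the 10 forwards, C(9,4)·C(10,2) = 126·45 = 5670.
Probability = 5670/27132 = 135/646.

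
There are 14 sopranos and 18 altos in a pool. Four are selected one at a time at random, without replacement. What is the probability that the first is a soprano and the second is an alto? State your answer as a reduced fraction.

Multiply the conditional probabilities at each draw: 14/32 · 18/31 = 252/992 = 63/248.

63/248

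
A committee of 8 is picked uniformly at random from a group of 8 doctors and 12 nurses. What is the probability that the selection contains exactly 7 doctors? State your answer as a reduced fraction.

Total number of selections: C(20,8) = 125970.
Selections with exactly 7 doctors: choose 7 of the 8 doctors and 1 of the 12 nurses, C(8,7)·C(12,1) = 8·12 = 96.
Probability = 96/125970 = 16/20995.

16/20995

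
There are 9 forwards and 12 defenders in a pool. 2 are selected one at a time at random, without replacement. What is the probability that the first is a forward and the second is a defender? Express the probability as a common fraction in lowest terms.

Multiply the conditional probabilities at each draw: 9/21 · 12/20 = 108/420 = 9/35.

9/35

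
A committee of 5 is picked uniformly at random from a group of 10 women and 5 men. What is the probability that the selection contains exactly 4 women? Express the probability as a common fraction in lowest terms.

Total number of selections: C(15,5) = 3003.
Selections with exactly 4 women: choose 4 of the 10 women and 1 of the 5 men, C(10,4)·C(5,1) = 210·5 = 1050.
Probability = 1050/3003 = 50/143.

50/143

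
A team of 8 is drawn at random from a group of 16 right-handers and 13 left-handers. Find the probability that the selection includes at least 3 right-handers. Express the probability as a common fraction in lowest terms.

Total selections: C(29,8) = 4292145.
Favorable selections (at least 3 right-handers): C(16,3)·C(13,5) + C(16,4)·C(13,4) + C(16,5)·C(13,3) + C(16,6)·C(13,2) + C(16,7)·C(13,1) + C(16,8)·C(13,0) = 720720 + 1301300 + 1249248 + 624624 + 148720 + 12870 = 4057482.
Probability = 4057482/4292145 = 9458/10005.

9458/10005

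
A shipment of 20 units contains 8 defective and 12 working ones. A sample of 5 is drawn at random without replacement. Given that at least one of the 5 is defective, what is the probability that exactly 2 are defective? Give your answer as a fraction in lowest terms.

Work in counts. Selections with at least one defective: C(20,5) − C(12,5) = 15504 − 792 = 14712.
Of those, selections where exactly 2 are defective: C(8,2)·C(12,3) = 28·220 = 6160.
Conditional probability = 6160/14712 = 770/1839.

770/1839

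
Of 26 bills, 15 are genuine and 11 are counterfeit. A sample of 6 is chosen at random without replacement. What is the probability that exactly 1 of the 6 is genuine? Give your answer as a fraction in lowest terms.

There are C(26,6) = 230230 ways to choose 6 from 26.
Selections with exactly 1 genuine: choose 1 of the 15 genuine and 5 of the 11 counterfeit, C(15,1)·C(11,5) = 15·462 = 6930.
Probability = 6930/230230 = 9/299.

9/299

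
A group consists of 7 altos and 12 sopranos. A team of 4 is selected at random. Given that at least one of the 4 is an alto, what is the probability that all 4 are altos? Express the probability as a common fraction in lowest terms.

Work in counts. Selections with at least one alto: C(19,4) − C(12,4) = 3876 − 495 = 3381.
Of those, selections where all 4 are altos: C(7,4) = 35.
Conditional probability = 35/3381 = 5/483.

5/483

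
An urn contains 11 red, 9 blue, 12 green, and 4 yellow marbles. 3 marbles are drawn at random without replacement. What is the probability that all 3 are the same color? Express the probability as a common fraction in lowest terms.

473/7140

There are C(36,3) = 7140 ways to draw 3 marbles.
All same color: C(11,3) + C(9,3) + C(12,3) + C(4,3) = 165 + 84 + 220 + 4 = 473.
Probability = 473/7140.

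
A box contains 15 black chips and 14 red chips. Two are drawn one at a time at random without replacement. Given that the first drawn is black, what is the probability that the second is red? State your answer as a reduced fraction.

After removing one black, 28 remain: 14 black and 14 red.
So the probability the next is red is 14/28 = 1/2.

1/2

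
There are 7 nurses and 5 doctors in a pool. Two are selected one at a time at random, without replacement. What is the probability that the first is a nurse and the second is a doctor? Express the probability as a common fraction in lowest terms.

Multiply the conditional probabilities at each draw: 7/12 · 5/11 = 35/132.

35/132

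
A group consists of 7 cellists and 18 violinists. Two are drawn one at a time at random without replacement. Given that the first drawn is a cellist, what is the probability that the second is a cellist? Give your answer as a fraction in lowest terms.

After removing one cellist, 24 remain: 6 cellists and 18 violinists.
So the probability the next is a cellist is 6/24 = 1/4.

1/4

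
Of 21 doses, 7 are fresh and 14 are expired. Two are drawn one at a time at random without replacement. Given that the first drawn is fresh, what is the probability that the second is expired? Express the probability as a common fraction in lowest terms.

After removing one fresh, 20 remain: 6 fresh and 14 expired.
So the probability the next is expired is 14/20 = 7/10.

7/10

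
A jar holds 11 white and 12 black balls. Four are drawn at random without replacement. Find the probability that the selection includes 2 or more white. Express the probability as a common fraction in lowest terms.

Total selections: C(23,4) = 8855.
Favorable selections (2 or more white): C(11,2)·C(12,2) + C(11,3)·C(12,1) + C(11,4)·C(12,0) = 3630 + 1980 + 330 = 5940.
Probability = 5940/8855 = 108/161.

108/161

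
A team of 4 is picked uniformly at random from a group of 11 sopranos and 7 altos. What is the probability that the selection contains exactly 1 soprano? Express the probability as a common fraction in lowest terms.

The sample space is all 4-subsets of the 18: C(18,4) = 3060.
Selections with exactly 1 soprano: choose 1 of the 11 sopranos and 3 of the 7 altos, C(11,1)·C(7,3) = 11·35 = 385.
Probability = 385/3060 = 77/612.

77/612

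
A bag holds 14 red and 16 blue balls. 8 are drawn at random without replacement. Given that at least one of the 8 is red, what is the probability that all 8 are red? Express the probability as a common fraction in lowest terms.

Work in counts. Selections with at least one red: C(30,8) − C(16,8) = 5852925 − 12870 = 5840055.
Of those, selections where all 8 are red: C(14,8) = 3003.
Conditional probability = 3003/5840055 = 77/149745.

77/149745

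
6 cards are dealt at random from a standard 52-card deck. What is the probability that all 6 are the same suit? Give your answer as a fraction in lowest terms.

There are C(52,6) = 20358520 possible 6-card hands.
Hands of one suit: 4 suits × C(13,6) = 4·1716 = 6864.
Probability = 6864/20358520 = 66/195755.

66/195755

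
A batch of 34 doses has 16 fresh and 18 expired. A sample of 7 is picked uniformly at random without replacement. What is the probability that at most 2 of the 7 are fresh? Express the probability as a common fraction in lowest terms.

Total selections: C(34,7) = 5379616.
Favorable selections (at most 2 fresh): C(16,0)·C(18,7) + C(16,1)·C(18,6) + C(16,2)·C(18,5) = 31824 + 297024 + 1028160 = 1357008.
Probability = 1357008/5379616 = 4989/19778.

4989/19778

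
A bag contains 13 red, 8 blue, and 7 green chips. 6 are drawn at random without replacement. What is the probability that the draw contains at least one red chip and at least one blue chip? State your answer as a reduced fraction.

1423/1610

There are C(28,6) = 376740 possible draws.
By inclusion-exclusion on the complements, draws missing all red or all blue: C(15,6) + C(20,6) − C(7,6) = 5005 + 38760 − 7 = 43758.
So draws with at least one of each: 376740 − 43758 = 332982, probability 332982/376740 = 1423/1610.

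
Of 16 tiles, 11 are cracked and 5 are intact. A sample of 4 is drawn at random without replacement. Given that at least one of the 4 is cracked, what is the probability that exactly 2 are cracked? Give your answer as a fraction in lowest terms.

10/33

Work in counts. Selections with at least one cracked: C(16,4) − C(5,4) = 1820 − 5 = 1815.
Of those, selections where exactly 2 are cracked: C(11,2)·C(5,2) = 55·10 = 550.
Conditional probability = 550/1815 = 10/33.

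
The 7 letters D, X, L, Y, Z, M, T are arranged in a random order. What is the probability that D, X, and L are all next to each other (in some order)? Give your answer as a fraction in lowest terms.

1/7

There are 7! = 5040 arrangements.
Treat the three as one block: 5! placements × 3! orders within the block = 120·6 = 720.
Probability = 720/5040 = 1/7.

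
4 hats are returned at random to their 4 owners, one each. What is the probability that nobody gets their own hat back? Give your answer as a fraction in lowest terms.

There are 4! = 24 assignments.
By inclusion-exclusion, assignments with no fixed points: C(4,0)·4! − C(4,1)·3! + C(4,2)·2! − C(4,3)·1! + C(4,4)·0! = 9.
Probability = 9/24 = 3/8.

3/8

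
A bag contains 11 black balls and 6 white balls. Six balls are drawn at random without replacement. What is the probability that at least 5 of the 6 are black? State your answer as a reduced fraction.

231/884

Total selections: C(17,6) = 12376.
Favorable selections (at least 5 black): C(11,5)·C(6,1) + C(11,6)·C(6,0) = 2772 + 462 = 3234.
Probability = 3234/12376 = 231/884.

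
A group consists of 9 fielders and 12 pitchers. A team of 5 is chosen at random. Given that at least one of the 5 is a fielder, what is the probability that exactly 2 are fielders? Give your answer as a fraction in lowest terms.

Work in counts. Selections with at least one fielder: C(21,5) − C(12,5) = 20349 − 792 = 19557.
Of those, selections where exactly 2 are fielders: C(9,2)·C(12,3) = 36·220 = 7920.
Conditional probability = 7920/19557 = 880/2173.

880/2173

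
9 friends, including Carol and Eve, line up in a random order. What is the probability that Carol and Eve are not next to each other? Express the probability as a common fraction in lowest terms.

There are 9! = 362880 arrangements.
Arrangements with Carol and Eve adjacent: 2·8! = 80640.
So not adjacent: 362880 − 80640 = 282240, probability 282240/362880 = 7/9.

7/9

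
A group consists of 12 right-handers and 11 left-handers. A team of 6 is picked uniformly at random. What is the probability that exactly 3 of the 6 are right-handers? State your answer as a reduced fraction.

The sample space is all 6-subsets of the 23: C(23,6) = 100947.
Selections with exactly 3 right-handers: choose 3 of the 12 right-handers and 3 of the 11 left-handers, C(12,3)·C(11,3) = 220·165 = 36300.
Probability = 36300/100947 = 1100/3059.

1100/3059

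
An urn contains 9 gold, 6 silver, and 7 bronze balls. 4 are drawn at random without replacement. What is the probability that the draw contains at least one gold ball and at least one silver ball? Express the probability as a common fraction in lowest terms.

963/1463

There are C(22,4) = 7315 possible draws.
By inclusion-exclusion on the complements, draws missing all gold or all silver: C(13,4) + C(16,4) − C(7,4) = 715 + 1820 − 35 = 2500.
So draws with at least one of each: 7315 − 2500 = 4815, probability 4815/7315 = 963/1463.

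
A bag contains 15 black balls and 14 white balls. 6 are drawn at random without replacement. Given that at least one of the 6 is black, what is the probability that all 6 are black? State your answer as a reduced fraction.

55/5187

Work in counts. Selections with at least one black: C(29,6) − C(14,6) = 475020 − 3003 = 472017.
Of those, selections where all 6 are black: C(15,6) = 5005.
Conditional probability = 5005/472017 = 55/5187.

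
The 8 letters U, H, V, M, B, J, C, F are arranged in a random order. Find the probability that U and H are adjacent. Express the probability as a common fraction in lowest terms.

There are 8! = 40320 arrangements.
Treat U and H as a block: 7! arrangements of the blocks × 2 orders within the block = 2·5040 = 10080.
Probability = 10080/40320 = 1/4.

1/4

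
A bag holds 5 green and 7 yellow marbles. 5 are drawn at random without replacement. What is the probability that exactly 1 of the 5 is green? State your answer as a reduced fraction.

175/792

The sample space is all 5-subsets of the 12: C(12,5) = 792.
Selections with exactly 1 green: choose 1 of the 5 green and 4 of the 7 yellow, C(5,1)·C(7,4) = 5·35 = 175.
Probability = 175/792.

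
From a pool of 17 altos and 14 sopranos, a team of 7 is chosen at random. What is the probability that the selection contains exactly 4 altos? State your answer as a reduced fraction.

13328/40455

Total number of selections: C(31,7) = 2629575.
Selections with exactly 4 altos: choose 4 of the 17 altos and 3 of the 14 sopranos, C(17,4)·C(14,3) = 2380·364 = 866320.
Probability = 866320/2629575 = 13328/40455.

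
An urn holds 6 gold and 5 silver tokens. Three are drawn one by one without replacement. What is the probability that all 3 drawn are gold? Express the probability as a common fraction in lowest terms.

Multiply the conditional probabilities at each draw: 6/11 · 5/10 · 4/9 = 120/990 = 4/33.

4/33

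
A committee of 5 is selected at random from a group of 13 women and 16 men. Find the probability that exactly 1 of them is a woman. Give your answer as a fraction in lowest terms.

Total number of selections: C(29,5) = 118755.
Selections with exactly 1 woman: choose 1 of the 13 women and 4 of the 16 men, C(13,1)·C(16,4) = 13·1820 = 23660.
Probability = 23660/118755 = 52/261.

52/261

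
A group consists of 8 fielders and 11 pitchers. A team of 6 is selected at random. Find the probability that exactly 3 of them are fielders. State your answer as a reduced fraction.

110/323

The sample space is all 6-subsets of the 19: C(19,6) = 27132.
Selections with exactly 3 fielders: choose 3 of the 8 fielders and 3 of the 11 pitchers, C(8,3)·C(11,3) = 56·165 = 9240.
Probability = 9240/27132 = 110/323.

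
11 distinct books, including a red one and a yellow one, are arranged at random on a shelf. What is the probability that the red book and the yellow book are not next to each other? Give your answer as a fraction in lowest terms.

9/11

There are 11! = 39916800 arrangements.
Arrangements with the red book and the yellow book adjacent: 2·10! = 7257600.
So not adjacent: 39916800 − 7257600 = 32659200, probability 32659200/39916800 = 9/11.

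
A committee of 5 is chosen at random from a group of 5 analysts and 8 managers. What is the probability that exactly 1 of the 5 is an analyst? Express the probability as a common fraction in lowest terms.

Total number of selections: C(13,5) = 1287.
Selections with exactly 1 analyst: choose 1 of the 5 analysts and 4 of the 8 managers, C(5,1)·C(8,4) = 5·70 = 350.
Probability = 350/1287.

350/1287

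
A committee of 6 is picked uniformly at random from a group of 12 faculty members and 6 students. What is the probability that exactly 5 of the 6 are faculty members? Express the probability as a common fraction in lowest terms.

396/1547

Total number of selections: C(18,6) = 18564.
Selections with exactly 5 faculty members: choose 5 of the 12 faculty members and 1 of the 6 students, C(12,5)·C(6,1) = 792·6 = 4752.
Probability = 4752/18564 = 396/1547.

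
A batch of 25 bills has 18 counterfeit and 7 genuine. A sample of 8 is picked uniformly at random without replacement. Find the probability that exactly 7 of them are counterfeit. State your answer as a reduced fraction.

24752/120175

The sample space is all 8-subsets of the 25: C(25,8) = 1081575.
Selections with exactly 7 counterfeit: choose 7 of the 18 counterfeit and 1 of the 7 genuine, C(18,7)·C(7,1) = 31824·7 = 222768.
Probability = 222768/1081575 = 24752/120175.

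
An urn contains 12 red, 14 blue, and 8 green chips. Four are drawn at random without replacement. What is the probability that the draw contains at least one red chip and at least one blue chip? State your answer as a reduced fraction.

553/748

There are C(34,4) = 46376 possible draws.
By inclusion-exclusion on the complements, draws missing all red or all blue: C(22,4) + C(20,4) − C(8,4) = 7315 + 4845 − 70 = 12090.
So draws with at least one of each: 46376 − 12090 = 34286, probability 34286/46376 = 553/748.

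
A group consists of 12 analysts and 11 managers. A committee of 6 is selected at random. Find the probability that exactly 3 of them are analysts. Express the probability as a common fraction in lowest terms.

The sample space is all 6-subsets of the 23: C(23,6) = 100947.
Selections with exactly 3 analysts: choose 3 of the 12 analysts and 3 of the 11 managers, C(12,3)·C(11,3) = 220·165 = 36300.
Probability = 36300/100947 = 1100/3059.

1100/3059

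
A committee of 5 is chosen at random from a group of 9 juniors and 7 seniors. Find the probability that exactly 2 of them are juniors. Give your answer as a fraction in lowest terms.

15/52

There are C(16,5) = 4368 ways to choose 5 from 16.
Selections with exactly 2 juniors: choose 2 of the 9 juniors and 3 of the 7 seniors, C(9,2)·C(7,3) = 36·35 = 1260.
Probability = 1260/4368 = 15/52.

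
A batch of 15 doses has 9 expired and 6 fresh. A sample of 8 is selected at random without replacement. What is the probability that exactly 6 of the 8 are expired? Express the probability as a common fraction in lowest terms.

The sample space is all 8-subsets of the 15: C(15,8) = 6435.
Selections with exactly 6 expired: choose 6 of the 9 expired and 2 of the 6 fresh, C(9,6)·C(6,2) = 84·15 = 1260.
Probability = 1260/6435 = 28/143.

28/143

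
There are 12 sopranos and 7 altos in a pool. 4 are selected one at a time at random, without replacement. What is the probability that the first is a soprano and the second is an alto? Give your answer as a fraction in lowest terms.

14/57

Multiply the conditional probabilities at each draw: 12/19 · 7/18 = 84/342 = 14/57.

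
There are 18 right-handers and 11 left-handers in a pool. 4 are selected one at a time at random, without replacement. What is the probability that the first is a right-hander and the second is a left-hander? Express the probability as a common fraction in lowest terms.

99/406

Multiply the conditional probabilities at each draw: 18/29 · 11/28 = 198/812 = 99/406.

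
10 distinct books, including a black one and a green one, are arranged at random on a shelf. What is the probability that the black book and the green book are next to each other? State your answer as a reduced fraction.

1/5

There are 10! = 3628800 arrangements.
Treat the black book and the green book as a block: 9! arrangements of the blocks × 2 orders within the block = 2·362880 = 725760.
Probability = 725760/3628800 = 1/5.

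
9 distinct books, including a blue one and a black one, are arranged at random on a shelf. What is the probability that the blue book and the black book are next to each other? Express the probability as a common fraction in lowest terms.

There are 9! = 362880 arrangements.
Treat the blue book and the black book as a block: 8! arrangements of the blocks × 2 orders within the block = 2·40320 = 80640.
Probability = 80640/362880 = 2/9.

2/9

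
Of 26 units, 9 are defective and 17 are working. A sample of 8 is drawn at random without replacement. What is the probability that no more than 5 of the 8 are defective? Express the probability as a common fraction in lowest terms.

28186/28405

Total selections: C(26,8) = 1562275.
Count the complement (more than 5 defective): C(9,6)·C(17,2) + C(9,7)·C(17,1) + C(9,8)·C(17,0) = 11424 + 612 + 9 = 12045.
Probability = 1 − 12045/1562275 = 1550230/1562275 = 28186/28405.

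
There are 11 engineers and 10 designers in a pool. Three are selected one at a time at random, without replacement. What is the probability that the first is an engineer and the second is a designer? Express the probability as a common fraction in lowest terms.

11/42

Multiply the conditional probabilities at each draw: 11/21 · 10/20 = 110/420 = 11/42.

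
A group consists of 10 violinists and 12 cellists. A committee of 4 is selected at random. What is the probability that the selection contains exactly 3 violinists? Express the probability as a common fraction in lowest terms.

288/1463

Total number of selections: C(22,4) = 7315.
Selections with exactly 3 violinists: choose 3 of the 10 violinists and 1 of the 12 cellists, C(10,3)·C(12,1) = 120·12 = 1440.
Probability = 1440/7315 = 288/1463.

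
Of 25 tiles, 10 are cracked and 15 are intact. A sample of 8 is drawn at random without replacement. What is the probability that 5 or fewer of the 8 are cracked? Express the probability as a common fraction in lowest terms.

23504/24035

There are C(25,8) = 1081575 ways to choose the 8.
Count the complement (more than 5 cracked): C(10,6)·C(15,2) + C(10,7)·C(15,1) + C(10,8)·C(15,0) = 22050 + 1800 + 45 = 23895.
Probability = 1 − 23895/1081575 = 1057680/1081575 = 23504/24035.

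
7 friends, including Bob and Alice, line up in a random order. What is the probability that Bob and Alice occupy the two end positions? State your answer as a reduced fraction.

There are 7! = 5040 arrangements.
Place Bob and Alice at the ends in 2 ways, arrange the remaining 5 in 5! = 120 ways: 2·120 = 240.
Probability = 240/5040 = 1/21.

1/21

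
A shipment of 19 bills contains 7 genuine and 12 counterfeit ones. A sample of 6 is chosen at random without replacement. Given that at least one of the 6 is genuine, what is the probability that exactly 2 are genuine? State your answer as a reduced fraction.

Work in counts. Selections with at least one genuine: C(19,6) − C(12,6) = 27132 − 924 = 26208.
Of those, selections where exactly 2 are genuine: C(7,2)·C(12,4) = 21·495 = 10395.
Conditional probability = 10395/26208 = 165/416.

165/416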